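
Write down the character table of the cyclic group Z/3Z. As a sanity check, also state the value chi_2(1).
Character table of Z/3Z (irreps indexed chi_0,...,chi_2 with chi_k(m) = zeta_3^(k*m), zeta_3 = exp(2*pi*i/3)):
  irrep \ class  {0} (size 1)  {1} (size 1)    {2} (size 1)  
  chi_0          1             1               1             
  chi_1          1             exp(2*I*pi/3)   exp(-2*I*pi/3)
  chi_2          1             exp(-2*I*pi/3)  exp(2*I*pi/3) 

Spot check: chi_2(1) = zeta_3^(2*1) = zeta_3^2 = exp(-2*I*pi/3).

Explanation: Z/3Z is abelian, so all 3 irreducible complex representations are 1-dimensional. They are given by chi_k(m) = zeta_3^(k*m) for k = 0,...,2. Row orthogonality: sum_m chi_k(m) conj(chi_l(m)) = 3 * [k = l].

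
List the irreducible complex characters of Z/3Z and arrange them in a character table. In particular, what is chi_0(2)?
Character table of Z/3Z (irreps indexed chi_0,...,chi_2 with chi_k(m) = zeta_3^(k*m), zeta_3 = exp(2*pi*i/3)):
  irrep \ class  {0} (size 1)  {1} (size 1)    {2} (size 1)  
  chi_0          1             1               1             
  chi_1          1             exp(2*I*pi/3)   exp(-2*I*pi/3)
  chi_2          1             exp(-2*I*pi/3)  exp(2*I*pi/3) 

Spot check: chi_0(2) = zeta_3^(0*2) = zeta_3^0 = 1.

Why: Z/3Z is abelian, so all 3 irreducible complex representations are 1-dimensional. They are given by chi_k(m) = zeta_3^(k*m) for k = 0,...,2. Row orthogonality: sum_m chi_k(m) conj(chi_l(m)) = 3 * [k = l].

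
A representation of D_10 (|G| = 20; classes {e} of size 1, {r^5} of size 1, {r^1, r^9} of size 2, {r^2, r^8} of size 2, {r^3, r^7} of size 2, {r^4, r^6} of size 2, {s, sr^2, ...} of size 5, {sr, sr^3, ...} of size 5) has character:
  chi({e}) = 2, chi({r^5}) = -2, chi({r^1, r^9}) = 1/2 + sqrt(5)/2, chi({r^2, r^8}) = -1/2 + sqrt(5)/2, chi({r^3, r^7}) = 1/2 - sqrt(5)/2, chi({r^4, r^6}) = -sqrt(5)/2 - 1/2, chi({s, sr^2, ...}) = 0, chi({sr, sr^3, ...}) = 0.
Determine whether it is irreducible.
Irreducible: <chi, chi> = 1.

Explanation: <chi, chi> = (1/|G|) sum_C |C| * |chi(C)|^2 = (1/20)[1*|2|^2 + 1*|-2|^2 + 2*|1/2 + sqrt(5)/2|^2 + 2*|-1/2 + sqrt(5)/2|^2 + 2*|1/2 - sqrt(5)/2|^2 + 2*|-sqrt(5)/2 - 1/2|^2 + 5*|0|^2 + 5*|0|^2]
  = (1/20)[(4) + (4) + (sqrt(5) + 3) + (3 - sqrt(5)) + (3 - sqrt(5)) + (sqrt(5) + 3) + (0) + (0)] = 20/20 = 1.
A character is irreducible iff <chi, chi> = 1, so this representation is irreducible.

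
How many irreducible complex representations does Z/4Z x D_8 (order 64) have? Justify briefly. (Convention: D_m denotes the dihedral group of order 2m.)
28

Proof sketch: The number of irreducible complex representations of a finite group equals its number of conjugacy classes. For a direct product, #classes(G x H) = #classes(G) * #classes(H). Z/4Z has 4 classes (abelian), D_8 has 7 classes, so 4 * 7 = 28, so Z/4Z x D_8 (order 64) has exactly 28 irreducible complex representations.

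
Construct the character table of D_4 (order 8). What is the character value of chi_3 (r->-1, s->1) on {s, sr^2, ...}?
Conjugacy classes: {e} of size 1, {r^2} of size 1, {r^1, r^3} of size 2, {s, sr^2, ...} of size 2, {sr, sr^3, ...} of size 2.
Character table:
  irrep \ class              {e} (size 1)  {r^2} (size 1)  {r^1, r^3} (size 2)  {s, sr^2, ...} (size 2)  {sr, sr^3, ...} (size 2)
  chi_1 (triv)               1             1               1                    1                        1                       
  chi_2 (sign: r->1, s->-1)  1             1               1                    -1                       -1                      
  chi_3 (r->-1, s->1)        1             1               -1                   1                        -1                      
  chi_4 (r->-1, s->-1)       1             1               -1                   -1                       1                       
  chi_5 (2d, j=1)            2             -2              0                    0                        0                       

Spot check: chi_3 (r->-1, s->1) on {s, sr^2, ...} = 1.

Derivation: D_4 has order 2*4 = 8 with 5 conjugacy classes, hence 5 irreducibles. Sum of squared dims 1 + 1 + 1 + 1 + 4 = 8 = |G|. Linear characters come from the abelianisation; the 2-dimensional irreps have character r^k -> 2*cos(2*pi*j*k/4), reflections -> 0.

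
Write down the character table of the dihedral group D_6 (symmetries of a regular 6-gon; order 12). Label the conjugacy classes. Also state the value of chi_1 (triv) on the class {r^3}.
Conjugacy classes: {e} of size 1, {r^3} of size 1, {r^1, r^5} of size 2, {r^2, r^4} of size 2, {s, sr^2, ...} of size 3, {sr, sr^3, ...} of size 3.
Character table:
  irrep \ class              {e} (size 1)  {r^3} (size 1)  {r^1, r^5} (size 2)  {r^2, r^4} (size 2)  {s, sr^2, ...} (size 3)  {sr, sr^3, ...} (size 3)
  chi_1 (triv)               1             1               1                    1                    1                        1                       
  chi_2 (sign: r->1, s->-1)  1             1               1                    1                    -1                       -1                      
  chi_3 (r->-1, s->1)        1             -1              -1                   1                    1                        -1                      
  chi_4 (r->-1, s->-1)       1             -1              -1                   1                    -1                       1                       
  chi_5 (2d, j=1)            2             -2              1                    -1                   0                        0                       
  chi_6 (2d, j=2)            2             2               -1                   -1                   0                        0                       

Spot check: chi_1 (triv) on {r^3} = 1.

Proof sketch: D_6 has order 2*6 = 12 with 6 conjugacy classes, hence 6 irreducibles. Sum of squared dims 1 + 1 + 1 + 1 + 4 + 4 = 12 = |G|. Linear characters come from the abelianisation; the 2-dimensional irreps have character r^k -> 2*cos(2*pi*j*k/6), reflections -> 0.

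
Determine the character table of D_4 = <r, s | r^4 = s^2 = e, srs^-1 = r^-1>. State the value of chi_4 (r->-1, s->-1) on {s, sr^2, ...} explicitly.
Conjugacy classes: {e} of size 1, {r^2} of size 1, {r^1, r^3} of size 2, {s, sr^2, ...} of size 2, {sr, sr^3, ...} of size 2.
Character table:
  irrep \ class              {e} (size 1)  {r^2} (size 1)  {r^1, r^3} (size 2)  {s, sr^2, ...} (size 2)  {sr, sr^3, ...} (size 2)
  chi_1 (triv)               1             1               1                    1                        1                       
  chi_2 (sign: r->1, s->-1)  1             1               1                    -1                       -1                      
  chi_3 (r->-1, s->1)        1             1               -1                   1                        -1                      
  chi_4 (r->-1, s->-1)       1             1               -1                   -1                       1                       
  chi_5 (2d, j=1)            2             -2              0                    0                        0                       

Spot check: chi_4 (r->-1, s->-1) on {s, sr^2, ...} = -1.

D_4 has order 2*4 = 8 with 5 conjugacy classes, hence 5 irreducibles. Sum of squared dims 1 + 1 + 1 + 1 + 4 = 8 = |G|. Linear characters come from the abelianisation; the 2-dimensional irreps have character r^k -> 2*cos(2*pi*j*k/4), reflections -> 0.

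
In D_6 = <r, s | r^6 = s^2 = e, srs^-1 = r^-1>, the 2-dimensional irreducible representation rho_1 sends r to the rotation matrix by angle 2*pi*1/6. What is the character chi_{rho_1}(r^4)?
chi_{rho_1}(r^4) = 2*cos(2*pi*1*4/6) = -1

Reasoning: rho_1(r^4) is rotation by angle 2*pi*1*4/6, whose trace is 2*cos(2*pi*1*4/6) = -1.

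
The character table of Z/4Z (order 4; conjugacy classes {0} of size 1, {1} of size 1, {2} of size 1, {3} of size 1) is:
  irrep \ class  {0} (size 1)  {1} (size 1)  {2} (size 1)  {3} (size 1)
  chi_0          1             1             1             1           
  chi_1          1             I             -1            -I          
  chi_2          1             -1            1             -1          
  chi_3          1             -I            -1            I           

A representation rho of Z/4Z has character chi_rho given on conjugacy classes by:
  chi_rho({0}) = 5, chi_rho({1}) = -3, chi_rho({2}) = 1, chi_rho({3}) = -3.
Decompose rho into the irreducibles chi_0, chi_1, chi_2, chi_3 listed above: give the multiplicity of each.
Multiplicities: chi_0: 0, chi_1: 1, chi_2: 3, chi_3: 1.

Use <chi_rho, chi> = (1/|G|) sum_C |C| * chi_rho(C) * conj(chi(C)) with |G| = 4 for each irreducible chi in the table:
  <chi_rho, chi_0> = (1/4)[1*(5)*conj(1) + 1*(-3)*conj(1) + 1*(1)*conj(1) + 1*(-3)*conj(1)]
      = (1/4)[(5) + (-3) + (1) + (-3)] = 0/4 = 0
  <chi_rho, chi_1> = (1/4)[1*(5)*conj(1) + 1*(-3)*conj(I) + 1*(1)*conj(-1) + 1*(-3)*conj(-I)]
      = (1/4)[(5) + (3*I) + (-1) + (-3*I)] = 4/4 = 1
  <chi_rho, chi_2> = (1/4)[1*(5)*conj(1) + 1*(-3)*conj(-1) + 1*(1)*conj(1) + 1*(-3)*conj(-1)]
      = (1/4)[(5) + (3) + (1) + (3)] = 12/4 = 3
  <chi_rho, chi_3> = (1/4)[1*(5)*conj(1) + 1*(-3)*conj(-I) + 1*(1)*conj(-1) + 1*(-3)*conj(I)]
      = (1/4)[(5) + (-3*I) + (-1) + (3*I)] = 4/4 = 1
(Exp terms are combined using exp(i*s)*conj(exp(i*t)) = exp(i*(s-t)), and sums of them are collapsed using the identity that for every m > 1 the m distinct m-th roots of unity sum to 0, e.g. 1 + exp(2*I*pi/3) + exp(-2*I*pi/3) = 0.)
Dimension check: dim(rho) = sum (mult * dim) = 0*1 + 1*1 + 3*1 + 1*1 = 5 = chi_rho(e) = 5.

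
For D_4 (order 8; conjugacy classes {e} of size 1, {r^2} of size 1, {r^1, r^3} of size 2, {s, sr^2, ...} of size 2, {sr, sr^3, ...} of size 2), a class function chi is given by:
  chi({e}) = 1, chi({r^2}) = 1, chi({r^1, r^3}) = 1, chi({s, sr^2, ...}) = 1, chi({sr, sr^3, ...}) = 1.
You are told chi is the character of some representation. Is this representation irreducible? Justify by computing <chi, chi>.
Irreducible: <chi, chi> = 1.

Working: <chi, chi> = (1/|G|) sum_C |C| * |chi(C)|^2 = (1/8)[1*|1|^2 + 1*|1|^2 + 2*|1|^2 + 2*|1|^2 + 2*|1|^2]
  = (1/8)[(1) + (1) + (2) + (2) + (2)] = 8/8 = 1.
A character is irreducible iff <chi, chi> = 1, so this representation is irreducible.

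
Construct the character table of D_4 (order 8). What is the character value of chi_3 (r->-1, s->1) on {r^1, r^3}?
Conjugacy classes: {e} of size 1, {r^2} of size 1, {r^1, r^3} of size 2, {s, sr^2, ...} of size 2, {sr, sr^3, ...} of size 2.
Character table:
  irrep \ class              {e} (size 1)  {r^2} (size 1)  {r^1, r^3} (size 2)  {s, sr^2, ...} (size 2)  {sr, sr^3, ...} (size 2)
  chi_1 (triv)               1             1               1                    1                        1                       
  chi_2 (sign: r->1, s->-1)  1             1               1                    -1                       -1                      
  chi_3 (r->-1, s->1)        1             1               -1                   1                        -1                      
  chi_4 (r->-1, s->-1)       1             1               -1                   -1                       1                       
  chi_5 (2d, j=1)            2             -2              0                    0                        0                       

Spot check: chi_3 (r->-1, s->1) on {r^1, r^3} = -1.

Why: D_4 has order 2*4 = 8 with 5 conjugacy classes, hence 5 irreducibles. Sum of squared dims 1 + 1 + 1 + 1 + 4 = 8 = |G|. Linear characters come from the abelianisation; the 2-dimensional irreps have character r^k -> 2*cos(2*pi*j*k/4), reflections -> 0.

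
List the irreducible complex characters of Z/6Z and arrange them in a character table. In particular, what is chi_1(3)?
Character table of Z/6Z (irreps indexed chi_0,...,chi_5 with chi_k(m) = zeta_6^(k*m), zeta_6 = exp(2*pi*i/6)):
  irrep \ class  {0} (size 1)  {1} (size 1)    {2} (size 1)    {3} (size 1)  {4} (size 1)    {5} (size 1)  
  chi_0          1             1               1               1             1               1             
  chi_1          1             exp(I*pi/3)     exp(2*I*pi/3)   -1            exp(-2*I*pi/3)  exp(-I*pi/3)  
  chi_2          1             exp(2*I*pi/3)   exp(-2*I*pi/3)  1             exp(2*I*pi/3)   exp(-2*I*pi/3)
  chi_3          1             -1              1               -1            1               -1            
  chi_4          1             exp(-2*I*pi/3)  exp(2*I*pi/3)   1             exp(-2*I*pi/3)  exp(2*I*pi/3) 
  chi_5          1             exp(-I*pi/3)    exp(-2*I*pi/3)  -1            exp(2*I*pi/3)   exp(I*pi/3)   

Spot check: chi_1(3) = zeta_6^(1*3) = zeta_6^3 = -1.

Derivation: Z/6Z is abelian, so all 6 irreducible complex representations are 1-dimensional. They are given by chi_k(m) = zeta_6^(k*m) for k = 0,...,5. Row orthogonality: sum_m chi_k(m) conj(chi_l(m)) = 6 * [k = l].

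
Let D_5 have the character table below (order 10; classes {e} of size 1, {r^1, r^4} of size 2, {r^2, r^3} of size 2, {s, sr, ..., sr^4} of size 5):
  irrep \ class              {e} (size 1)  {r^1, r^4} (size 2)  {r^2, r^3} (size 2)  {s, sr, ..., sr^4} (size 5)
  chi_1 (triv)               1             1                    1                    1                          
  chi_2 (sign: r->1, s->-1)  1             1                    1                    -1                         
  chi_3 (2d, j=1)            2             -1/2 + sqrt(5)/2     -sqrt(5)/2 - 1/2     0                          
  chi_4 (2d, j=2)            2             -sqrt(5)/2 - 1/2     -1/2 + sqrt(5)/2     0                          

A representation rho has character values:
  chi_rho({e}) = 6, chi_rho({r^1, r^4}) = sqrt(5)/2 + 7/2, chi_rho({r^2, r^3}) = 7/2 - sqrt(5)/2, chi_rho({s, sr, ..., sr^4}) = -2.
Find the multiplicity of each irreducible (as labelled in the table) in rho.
Multiplicities: chi_1: 1, chi_2: 3, chi_3: 1, chi_4: 0.

Details: Use <chi_rho, chi> = (1/|G|) sum_C |C| * chi_rho(C) * conj(chi(C)) with |G| = 10 for each irreducible chi in the table:
  <chi_rho, chi_1> = (1/10)[1*(6)*conj(1) + 2*(sqrt(5)/2 + 7/2)*conj(1) + 2*(7/2 - sqrt(5)/2)*conj(1) + 5*(-2)*conj(1)]
      = (1/10)[(6) + (sqrt(5) + 7) + (7 - sqrt(5)) + (-10)] = 10/10 = 1
  <chi_rho, chi_2> = (1/10)[1*(6)*conj(1) + 2*(sqrt(5)/2 + 7/2)*conj(1) + 2*(7/2 - sqrt(5)/2)*conj(1) + 5*(-2)*conj(-1)]
      = (1/10)[(6) + (sqrt(5) + 7) + (7 - sqrt(5)) + (10)] = 30/10 = 3
  <chi_rho, chi_3> = (1/10)[1*(6)*conj(2) + 2*(sqrt(5)/2 + 7/2)*conj(-1/2 + sqrt(5)/2) + 2*(7/2 - sqrt(5)/2)*conj(-sqrt(5)/2 - 1/2) + 5*(-2)*conj(0)]
      = (1/10)[(12) + (-1 + 3*sqrt(5)) + (-3*sqrt(5) - 1) + (0)] = 10/10 = 1
  <chi_rho, chi_4> = (1/10)[1*(6)*conj(2) + 2*(sqrt(5)/2 + 7/2)*conj(-sqrt(5)/2 - 1/2) + 2*(7/2 - sqrt(5)/2)*conj(-1/2 + sqrt(5)/2) + 5*(-2)*conj(0)]
      = (1/10)[(12) + (-4*sqrt(5) - 6) + (-6 + 4*sqrt(5)) + (0)] = 0/10 = 0
Dimension check: dim(rho) = sum (mult * dim) = 1*1 + 3*1 + 1*2 + 0*2 = 6 = chi_rho(e) = 6.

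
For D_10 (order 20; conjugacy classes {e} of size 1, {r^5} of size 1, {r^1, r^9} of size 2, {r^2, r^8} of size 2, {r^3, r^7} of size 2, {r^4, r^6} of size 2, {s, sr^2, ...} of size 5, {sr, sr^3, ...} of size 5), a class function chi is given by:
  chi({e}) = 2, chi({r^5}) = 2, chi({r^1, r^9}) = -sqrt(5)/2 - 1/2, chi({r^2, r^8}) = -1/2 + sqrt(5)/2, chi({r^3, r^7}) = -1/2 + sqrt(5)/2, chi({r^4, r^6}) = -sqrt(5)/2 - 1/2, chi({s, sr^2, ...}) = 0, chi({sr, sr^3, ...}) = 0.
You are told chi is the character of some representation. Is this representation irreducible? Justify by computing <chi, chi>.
Irreducible: <chi, chi> = 1.

Why: <chi, chi> = (1/|G|) sum_C |C| * |chi(C)|^2 = (1/20)[1*|2|^2 + 1*|2|^2 + 2*|-sqrt(5)/2 - 1/2|^2 + 2*|-1/2 + sqrt(5)/2|^2 + 2*|-1/2 + sqrt(5)/2|^2 + 2*|-sqrt(5)/2 - 1/2|^2 + 5*|0|^2 + 5*|0|^2]
  = (1/20)[(4) + (4) + (sqrt(5) + 3) + (3 - sqrt(5)) + (3 - sqrt(5)) + (sqrt(5) + 3) + (0) + (0)] = 20/20 = 1.
A character is irreducible iff <chi, chi> = 1, so this representation is irreducible.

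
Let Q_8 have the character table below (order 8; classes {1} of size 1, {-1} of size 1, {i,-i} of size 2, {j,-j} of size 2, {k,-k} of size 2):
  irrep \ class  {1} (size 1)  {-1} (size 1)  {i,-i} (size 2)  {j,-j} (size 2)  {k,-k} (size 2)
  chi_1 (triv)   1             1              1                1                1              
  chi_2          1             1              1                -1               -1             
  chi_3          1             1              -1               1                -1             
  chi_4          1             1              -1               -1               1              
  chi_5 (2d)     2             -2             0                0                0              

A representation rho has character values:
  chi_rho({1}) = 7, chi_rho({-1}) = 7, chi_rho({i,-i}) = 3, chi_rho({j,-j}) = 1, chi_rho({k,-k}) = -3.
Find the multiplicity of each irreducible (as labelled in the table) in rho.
Multiplicities: chi_1: 2, chi_2: 3, chi_3: 2, chi_4: 0, chi_5: 0.

Derivation: Use <chi_rho, chi> = (1/|G|) sum_C |C| * chi_rho(C) * conj(chi(C)) with |G| = 8 for each irreducible chi in the table:
  <chi_rho, chi_1> = (1/8)[1*(7)*conj(1) + 1*(7)*conj(1) + 2*(3)*conj(1) + 2*(1)*conj(1) + 2*(-3)*conj(1)]
      = (1/8)[(7) + (7) + (6) + (2) + (-6)] = 16/8 = 2
  <chi_rho, chi_2> = (1/8)[1*(7)*conj(1) + 1*(7)*conj(1) + 2*(3)*conj(1) + 2*(1)*conj(-1) + 2*(-3)*conj(-1)]
      = (1/8)[(7) + (7) + (6) + (-2) + (6)] = 24/8 = 3
  <chi_rho, chi_3> = (1/8)[1*(7)*conj(1) + 1*(7)*conj(1) + 2*(3)*conj(-1) + 2*(1)*conj(1) + 2*(-3)*conj(-1)]
      = (1/8)[(7) + (7) + (-6) + (2) + (6)] = 16/8 = 2
  <chi_rho, chi_4> = (1/8)[1*(7)*conj(1) + 1*(7)*conj(1) + 2*(3)*conj(-1) + 2*(1)*conj(-1) + 2*(-3)*conj(1)]
      = (1/8)[(7) + (7) + (-6) + (-2) + (-6)] = 0/8 = 0
  <chi_rho, chi_5> = (1/8)[1*(7)*conj(2) + 1*(7)*conj(-2) + 2*(3)*conj(0) + 2*(1)*conj(0) + 2*(-3)*conj(0)]
      = (1/8)[(14) + (-14) + (0) + (0) + (0)] = 0/8 = 0
Dimension check: dim(rho) = sum (mult * dim) = 2*1 + 3*1 + 2*1 + 0*1 + 0*2 = 7 = chi_rho(e) = 7.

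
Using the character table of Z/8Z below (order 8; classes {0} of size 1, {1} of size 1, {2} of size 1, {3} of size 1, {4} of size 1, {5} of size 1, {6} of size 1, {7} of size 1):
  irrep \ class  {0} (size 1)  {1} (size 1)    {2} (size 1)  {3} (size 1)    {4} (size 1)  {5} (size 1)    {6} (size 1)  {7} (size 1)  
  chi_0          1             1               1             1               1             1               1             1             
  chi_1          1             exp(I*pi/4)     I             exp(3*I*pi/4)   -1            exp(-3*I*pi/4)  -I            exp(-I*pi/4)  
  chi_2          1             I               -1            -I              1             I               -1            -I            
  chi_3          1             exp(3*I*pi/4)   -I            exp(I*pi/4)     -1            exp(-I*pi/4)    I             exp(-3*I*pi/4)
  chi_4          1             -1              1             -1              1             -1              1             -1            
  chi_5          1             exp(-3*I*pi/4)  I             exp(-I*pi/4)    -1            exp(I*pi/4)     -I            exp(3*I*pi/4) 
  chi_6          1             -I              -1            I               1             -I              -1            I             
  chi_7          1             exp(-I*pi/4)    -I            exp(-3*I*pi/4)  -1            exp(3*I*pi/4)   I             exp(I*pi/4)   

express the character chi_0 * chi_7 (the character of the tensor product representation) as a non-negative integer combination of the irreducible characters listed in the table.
chi_0 tensor chi_7 = chi_7 (all other irreducibles have multiplicity 0).

Derivation: The character of a tensor product is the pointwise product (chi_0 * chi_7)(C) = chi_0(C) * chi_7(C):
  {0}: (1)*(1), {1}: (1)*(exp(-I*pi/4)), {2}: (1)*(-I), {3}: (1)*(exp(-3*I*pi/4)), {4}: (1)*(-1), {5}: (1)*(exp(3*I*pi/4)), {6}: (1)*(I), {7}: (1)*(exp(I*pi/4))
so (chi_0 * chi_7) takes values
  {0} -> 1, {1} -> exp(-I*pi/4), {2} -> -I, {3} -> exp(-3*I*pi/4), {4} -> -1, {5} -> exp(3*I*pi/4), {6} -> I, {7} -> exp(I*pi/4).
Now take the inner product of this character with each irreducible chi from the table, <chi_0*chi_7, chi> = (1/8) sum_C |C| (chi_0*chi_7)(C) conj(chi(C)):
  <chi_0*chi_7, chi_0> = (1/8)[1*(1)*conj(1) + 1*(exp(-I*pi/4))*conj(1) + 1*(-I)*conj(1) + 1*(exp(-3*I*pi/4))*conj(1) + 1*(-1)*conj(1) + 1*(exp(3*I*pi/4))*conj(1) + 1*(I)*conj(1) + 1*(exp(I*pi/4))*conj(1)]
      = (1/8)[(1) + (exp(-I*pi/4)) + (-I) + (exp(-3*I*pi/4)) + (-1) + (exp(3*I*pi/4)) + (I) + (exp(I*pi/4))] = 0/8 = 0
  <chi_0*chi_7, chi_1> = (1/8)[1*(1)*conj(1) + 1*(exp(-I*pi/4))*conj(exp(I*pi/4)) + 1*(-I)*conj(I) + 1*(exp(-3*I*pi/4))*conj(exp(3*I*pi/4)) + 1*(-1)*conj(-1) + 1*(exp(3*I*pi/4))*conj(exp(-3*I*pi/4)) + 1*(I)*conj(-I) + 1*(exp(I*pi/4))*conj(exp(-I*pi/4))]
      = (1/8)[(1) + (-I) + (-1) + (I) + (1) + (-I) + (-1) + (I)] = 0/8 = 0
  <chi_0*chi_7, chi_2> = (1/8)[1*(1)*conj(1) + 1*(exp(-I*pi/4))*conj(I) + 1*(-I)*conj(-1) + 1*(exp(-3*I*pi/4))*conj(-I) + 1*(-1)*conj(1) + 1*(exp(3*I*pi/4))*conj(I) + 1*(I)*conj(-1) + 1*(exp(I*pi/4))*conj(-I)]
      = (1/8)[(1) + (-exp(I*pi/4)) + (I) + (exp(-I*pi/4)) + (-1) + (-exp(-3*I*pi/4)) + (-I) + (exp(3*I*pi/4))] = 0/8 = 0
  <chi_0*chi_7, chi_3> = (1/8)[1*(1)*conj(1) + 1*(exp(-I*pi/4))*conj(exp(3*I*pi/4)) + 1*(-I)*conj(-I) + 1*(exp(-3*I*pi/4))*conj(exp(I*pi/4)) + 1*(-1)*conj(-1) + 1*(exp(3*I*pi/4))*conj(exp(-I*pi/4)) + 1*(I)*conj(I) + 1*(exp(I*pi/4))*conj(exp(-3*I*pi/4))]
      = (1/8)[(1) + (-1) + (1) + (-1) + (1) + (-1) + (1) + (-1)] = 0/8 = 0
  <chi_0*chi_7, chi_4> = (1/8)[1*(1)*conj(1) + 1*(exp(-I*pi/4))*conj(-1) + 1*(-I)*conj(1) + 1*(exp(-3*I*pi/4))*conj(-1) + 1*(-1)*conj(1) + 1*(exp(3*I*pi/4))*conj(-1) + 1*(I)*conj(1) + 1*(exp(I*pi/4))*conj(-1)]
      = (1/8)[(1) + (-exp(-I*pi/4)) + (-I) + (-exp(-3*I*pi/4)) + (-1) + (-exp(3*I*pi/4)) + (I) + (-exp(I*pi/4))] = 0/8 = 0
  <chi_0*chi_7, chi_5> = (1/8)[1*(1)*conj(1) + 1*(exp(-I*pi/4))*conj(exp(-3*I*pi/4)) + 1*(-I)*conj(I) + 1*(exp(-3*I*pi/4))*conj(exp(-I*pi/4)) + 1*(-1)*conj(-1) + 1*(exp(3*I*pi/4))*conj(exp(I*pi/4)) + 1*(I)*conj(-I) + 1*(exp(I*pi/4))*conj(exp(3*I*pi/4))]
      = (1/8)[(1) + (I) + (-1) + (-I) + (1) + (I) + (-1) + (-I)] = 0/8 = 0
  <chi_0*chi_7, chi_6> = (1/8)[1*(1)*conj(1) + 1*(exp(-I*pi/4))*conj(-I) + 1*(-I)*conj(-1) + 1*(exp(-3*I*pi/4))*conj(I) + 1*(-1)*conj(1) + 1*(exp(3*I*pi/4))*conj(-I) + 1*(I)*conj(-1) + 1*(exp(I*pi/4))*conj(I)]
      = (1/8)[(1) + (exp(I*pi/4)) + (I) + (-exp(-I*pi/4)) + (-1) + (exp(-3*I*pi/4)) + (-I) + (-exp(3*I*pi/4))] = 0/8 = 0
  <chi_0*chi_7, chi_7> = (1/8)[1*(1)*conj(1) + 1*(exp(-I*pi/4))*conj(exp(-I*pi/4)) + 1*(-I)*conj(-I) + 1*(exp(-3*I*pi/4))*conj(exp(-3*I*pi/4)) + 1*(-1)*conj(-1) + 1*(exp(3*I*pi/4))*conj(exp(3*I*pi/4)) + 1*(I)*conj(I) + 1*(exp(I*pi/4))*conj(exp(I*pi/4))]
      = (1/8)[(1) + (1) + (1) + (1) + (1) + (1) + (1) + (1)] = 8/8 = 1
(Exp terms are combined using exp(i*s)*conj(exp(i*t)) = exp(i*(s-t)), and sums of them are collapsed using the identity that for every m > 1 the m distinct m-th roots of unity sum to 0, e.g. 1 + exp(2*I*pi/3) + exp(-2*I*pi/3) = 0.)
Hence the multiplicities are chi_7: 1. Dimension check: dim(chi_0)*dim(chi_7) = 1*1 = 1 and sum (mult * dim) = 1*1 = 1.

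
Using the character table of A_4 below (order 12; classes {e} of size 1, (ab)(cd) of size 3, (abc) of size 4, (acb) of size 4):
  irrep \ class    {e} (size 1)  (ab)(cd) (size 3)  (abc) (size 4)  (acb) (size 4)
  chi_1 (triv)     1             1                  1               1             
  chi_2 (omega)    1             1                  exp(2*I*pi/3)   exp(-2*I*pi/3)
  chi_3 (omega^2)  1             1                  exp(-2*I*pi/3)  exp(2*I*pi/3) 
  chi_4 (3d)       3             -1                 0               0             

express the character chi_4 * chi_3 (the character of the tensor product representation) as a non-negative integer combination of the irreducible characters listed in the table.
chi_4 tensor chi_3 = chi_4 (all other irreducibles have multiplicity 0).

Reasoning: The character of a tensor product is the pointwise product (chi_4 * chi_3)(C) = chi_4(C) * chi_3(C):
  {e}: (3)*(1), (ab)(cd): (-1)*(1), (abc): (0)*(exp(-2*I*pi/3)), (acb): (0)*(exp(2*I*pi/3))
so (chi_4 * chi_3) takes values
  {e} -> 3, (ab)(cd) -> -1, (abc) -> 0, (acb) -> 0.
Now take the inner product of this character with each irreducible chi from the table, <chi_4*chi_3, chi> = (1/12) sum_C |C| (chi_4*chi_3)(C) conj(chi(C)):
  <chi_4*chi_3, chi_1> = (1/12)[1*(3)*conj(1) + 3*(-1)*conj(1) + 4*(0)*conj(1) + 4*(0)*conj(1)]
      = (1/12)[(3) + (-3) + (0) + (0)] = 0/12 = 0
  <chi_4*chi_3, chi_2> = (1/12)[1*(3)*conj(1) + 3*(-1)*conj(1) + 4*(0)*conj(exp(2*I*pi/3)) + 4*(0)*conj(exp(-2*I*pi/3))]
      = (1/12)[(3) + (-3) + (0) + (0)] = 0/12 = 0
  <chi_4*chi_3, chi_3> = (1/12)[1*(3)*conj(1) + 3*(-1)*conj(1) + 4*(0)*conj(exp(-2*I*pi/3)) + 4*(0)*conj(exp(2*I*pi/3))]
      = (1/12)[(3) + (-3) + (0) + (0)] = 0/12 = 0
  <chi_4*chi_3, chi_4> = (1/12)[1*(3)*conj(3) + 3*(-1)*conj(-1) + 4*(0)*conj(0) + 4*(0)*conj(0)]
      = (1/12)[(9) + (3) + (0) + (0)] = 12/12 = 1
(Exp terms are combined using exp(i*s)*conj(exp(i*t)) = exp(i*(s-t)), and sums of them are collapsed using the identity that for every m > 1 the m distinct m-th roots of unity sum to 0, e.g. 1 + exp(2*I*pi/3) + exp(-2*I*pi/3) = 0.)
Hence the multiplicities are chi_4: 1. Dimension check: dim(chi_4)*dim(chi_3) = 3*1 = 3 and sum (mult * dim) = 1*3 = 3.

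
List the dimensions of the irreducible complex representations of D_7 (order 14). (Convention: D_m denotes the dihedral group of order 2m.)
Dimensions: 1, 1, 2, 2, 2

Details: There are 5 irreducibles (= number of conjugacy classes). Their dimensions d_i satisfy sum d_i^2 = |G| = 14: 1 + 1 + 4 + 4 + 4 = 14.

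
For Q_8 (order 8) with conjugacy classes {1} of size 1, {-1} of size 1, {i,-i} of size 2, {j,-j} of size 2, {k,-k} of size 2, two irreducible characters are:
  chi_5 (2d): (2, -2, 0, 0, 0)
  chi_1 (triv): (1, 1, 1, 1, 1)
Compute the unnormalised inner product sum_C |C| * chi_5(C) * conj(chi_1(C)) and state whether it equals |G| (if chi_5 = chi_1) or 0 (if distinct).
Sum = 0; so <chi_5, chi_1> = 0 (distinct irreducibles are orthogonal).

Proof sketch: Compute term by term over conjugacy classes (|C| * chi_5(C) * conj(chi_1(C))):
  1*(2)*conj(1) + 1*(-2)*conj(1) + 2*(0)*conj(1) + 2*(0)*conj(1) + 2*(0)*conj(1)
  = (2) + (-2) + (0) + (0) + (0)
  = 0.
Dividing by |G| = 8 gives 0/8 = 0, matching the row-orthogonality relation <chi_5, chi_1> = [chi_5 = chi_1].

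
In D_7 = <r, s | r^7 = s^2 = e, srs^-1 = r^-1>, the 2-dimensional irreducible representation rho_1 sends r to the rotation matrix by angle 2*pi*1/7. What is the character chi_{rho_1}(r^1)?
chi_{rho_1}(r^1) = 2*cos(2*pi*1*1/7) = 2*cos(2*pi/7)

Reasoning: rho_1(r^1) is rotation by angle 2*pi*1*1/7, whose trace is 2*cos(2*pi*1*1/7) = 2*cos(2*pi/7).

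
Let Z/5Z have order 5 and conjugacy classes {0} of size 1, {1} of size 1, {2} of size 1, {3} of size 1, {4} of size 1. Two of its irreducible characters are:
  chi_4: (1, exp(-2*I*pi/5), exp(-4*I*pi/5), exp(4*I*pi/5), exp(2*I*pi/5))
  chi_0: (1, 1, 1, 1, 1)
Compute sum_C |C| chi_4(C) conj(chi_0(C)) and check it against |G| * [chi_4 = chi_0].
Sum = 0; so <chi_4, chi_0> = 0 (distinct irreducibles are orthogonal).

Solution. Compute term by term over conjugacy classes (|C| * chi_4(C) * conj(chi_0(C))):
  1*(1)*conj(1) + 1*(exp(-2*I*pi/5))*conj(1) + 1*(exp(-4*I*pi/5))*conj(1) + 1*(exp(4*I*pi/5))*conj(1) + 1*(exp(2*I*pi/5))*conj(1)
  = (1) + (exp(-2*I*pi/5)) + (exp(-4*I*pi/5)) + (exp(4*I*pi/5)) + (exp(2*I*pi/5))
  = 0.
(Exp terms are combined using exp(i*s)*conj(exp(i*t)) = exp(i*(s-t)), and sums of them are collapsed using the identity that for every m > 1 the m distinct m-th roots of unity sum to 0, e.g. 1 + exp(2*I*pi/3) + exp(-2*I*pi/3) = 0.)
Dividing by |G| = 5 gives 0/5 = 0, matching the row-orthogonality relation <chi_4, chi_0> = [chi_4 = chi_0].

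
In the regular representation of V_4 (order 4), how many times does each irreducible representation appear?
Each irreducible V_i of dimension d_i appears with multiplicity d_i, i.e. rho_reg = (direct sum over all irreducibles V_i) d_i V_i. The irreducible dimensions for V_4 are 1, 1, 1, 1: 4 irreducibles of dimension 1, each with multiplicity 1. Total dimension 4*1*1 = 4 = |G|.

Proof sketch: General theorem: in the regular representation of a finite group G, each irreducible appears with multiplicity equal to its dimension. Check: dim(rho_reg) = sum d_i^2 = 1 + 1 + 1 + 1 = 4 = |G|.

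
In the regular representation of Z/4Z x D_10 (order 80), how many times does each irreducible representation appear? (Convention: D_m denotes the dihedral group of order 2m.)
Each irreducible V_i of dimension d_i appears with multiplicity d_i, i.e. rho_reg = (direct sum over all irreducibles V_i) d_i V_i. The irreducible dimensions for Z/4Z x D_10 are 1, 1, 1, 1, 1, 1, 1, 1, 1, 1, 1, 1, 1, 1, 1, 1, 2, 2, 2, 2, 2, 2, 2, 2, 2, 2, 2, 2, 2, 2, 2, 2: 16 irreducibles of dimension 1, each with multiplicity 1; 16 irreducibles of dimension 2, each with multiplicity 2. Total dimension 16*1*1 + 16*2*2 = 80 = |G|.

Justification: General theorem: in the regular representation of a finite group G, each irreducible appears with multiplicity equal to its dimension. Check: dim(rho_reg) = sum d_i^2 = 1 + 1 + 1 + 1 + 1 + 1 + 1 + 1 + 1 + 1 + 1 + 1 + 1 + 1 + 1 + 1 + 4 + 4 + 4 + 4 + 4 + 4 + 4 + 4 + 4 + 4 + 4 + 4 + 4 + 4 + 4 + 4 = 80 = |G|.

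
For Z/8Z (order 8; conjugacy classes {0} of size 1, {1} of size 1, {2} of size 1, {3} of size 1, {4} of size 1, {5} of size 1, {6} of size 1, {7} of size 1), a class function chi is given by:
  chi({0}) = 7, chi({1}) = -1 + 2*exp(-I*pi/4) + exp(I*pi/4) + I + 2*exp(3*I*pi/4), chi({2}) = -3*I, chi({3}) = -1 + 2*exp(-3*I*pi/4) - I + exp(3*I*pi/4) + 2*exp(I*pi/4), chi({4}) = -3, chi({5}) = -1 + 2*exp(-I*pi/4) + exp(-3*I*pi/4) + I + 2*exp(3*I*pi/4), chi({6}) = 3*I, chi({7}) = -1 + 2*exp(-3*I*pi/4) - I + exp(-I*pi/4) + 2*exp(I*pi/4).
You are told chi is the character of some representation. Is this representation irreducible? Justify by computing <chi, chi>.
Not irreducible (reducible): <chi, chi> = 11 > 1.

Explanation: <chi, chi> = (1/|G|) sum_C |C| * |chi(C)|^2 = (1/8)[1*|7|^2 + 1*|-1 + 2*exp(-I*pi/4) + exp(I*pi/4) + I + 2*exp(3*I*pi/4)|^2 + 1*|-3*I|^2 + 1*|-1 + 2*exp(-3*I*pi/4) - I + exp(3*I*pi/4) + 2*exp(I*pi/4)|^2 + 1*|-3|^2 + 1*|-1 + 2*exp(-I*pi/4) + exp(-3*I*pi/4) + I + 2*exp(3*I*pi/4)|^2 + 1*|3*I|^2 + 1*|-1 + 2*exp(-3*I*pi/4) - I + exp(-I*pi/4) + 2*exp(I*pi/4)|^2]
  = (1/8)[(49) + (3) + (9) + (3) + (9) + (3) + (9) + (3)] = 88/8 = 11.
(Exp terms are combined using exp(i*s)*conj(exp(i*t)) = exp(i*(s-t)), and sums of them are collapsed using the identity that for every m > 1 the m distinct m-th roots of unity sum to 0, e.g. 1 + exp(2*I*pi/3) + exp(-2*I*pi/3) = 0.)
A character is irreducible iff <chi, chi> = 1, so this representation is reducible.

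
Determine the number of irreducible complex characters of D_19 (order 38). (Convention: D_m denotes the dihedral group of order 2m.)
11

Proof sketch: The number of irreducible complex representations of a finite group equals its number of conjugacy classes. D_19 has 11 conjugacy classes ((n+3)/2 for n odd), so D_19 (order 38) has exactly 11 irreducible complex representations.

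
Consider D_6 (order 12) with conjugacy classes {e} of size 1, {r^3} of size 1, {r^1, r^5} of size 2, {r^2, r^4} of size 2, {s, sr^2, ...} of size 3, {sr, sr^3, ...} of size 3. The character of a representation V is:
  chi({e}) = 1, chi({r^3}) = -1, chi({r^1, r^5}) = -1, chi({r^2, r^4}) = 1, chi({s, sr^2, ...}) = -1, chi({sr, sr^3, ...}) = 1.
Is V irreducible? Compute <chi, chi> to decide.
Irreducible: <chi, chi> = 1.

<chi, chi> = (1/|G|) sum_C |C| * |chi(C)|^2 = (1/12)[1*|1|^2 + 1*|-1|^2 + 2*|-1|^2 + 2*|1|^2 + 3*|-1|^2 + 3*|1|^2]
  = (1/12)[(1) + (1) + (2) + (2) + (3) + (3)] = 12/12 = 1.
A character is irreducible iff <chi, chi> = 1, so this representation is irreducible.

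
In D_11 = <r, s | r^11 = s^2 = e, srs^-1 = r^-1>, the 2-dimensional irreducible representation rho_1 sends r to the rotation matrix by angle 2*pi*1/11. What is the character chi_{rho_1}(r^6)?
chi_{rho_1}(r^6) = 2*cos(2*pi*1*6/11) = -2*cos(pi/11)

Why: rho_1(r^6) is rotation by angle 2*pi*1*6/11, whose trace is 2*cos(2*pi*1*6/11) = -2*cos(pi/11).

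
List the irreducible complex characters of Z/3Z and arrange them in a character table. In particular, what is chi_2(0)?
Character table of Z/3Z (irreps indexed chi_0,...,chi_2 with chi_k(m) = zeta_3^(k*m), zeta_3 = exp(2*pi*i/3)):
  irrep \ class  {0} (size 1)  {1} (size 1)    {2} (size 1)  
  chi_0          1             1               1             
  chi_1          1             exp(2*I*pi/3)   exp(-2*I*pi/3)
  chi_2          1             exp(-2*I*pi/3)  exp(2*I*pi/3) 

Spot check: chi_2(0) = zeta_3^(2*0) = zeta_3^0 = 1.

Derivation: Z/3Z is abelian, so all 3 irreducible complex representations are 1-dimensional. They are given by chi_k(m) = zeta_3^(k*m) for k = 0,...,2. Row orthogonality: sum_m chi_k(m) conj(chi_l(m)) = 3 * [k = l].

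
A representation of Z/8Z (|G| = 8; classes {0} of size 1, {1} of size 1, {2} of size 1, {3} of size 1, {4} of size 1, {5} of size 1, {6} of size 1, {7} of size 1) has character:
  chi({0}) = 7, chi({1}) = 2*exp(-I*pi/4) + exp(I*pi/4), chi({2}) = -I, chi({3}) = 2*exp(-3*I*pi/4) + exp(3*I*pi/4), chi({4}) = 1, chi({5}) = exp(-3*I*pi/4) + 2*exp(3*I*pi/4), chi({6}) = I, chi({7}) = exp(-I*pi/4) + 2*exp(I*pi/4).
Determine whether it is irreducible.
Not irreducible (reducible): <chi, chi> = 9 > 1.

Justification: <chi, chi> = (1/|G|) sum_C |C| * |chi(C)|^2 = (1/8)[1*|7|^2 + 1*|2*exp(-I*pi/4) + exp(I*pi/4)|^2 + 1*|-I|^2 + 1*|2*exp(-3*I*pi/4) + exp(3*I*pi/4)|^2 + 1*|1|^2 + 1*|exp(-3*I*pi/4) + 2*exp(3*I*pi/4)|^2 + 1*|I|^2 + 1*|exp(-I*pi/4) + 2*exp(I*pi/4)|^2]
  = (1/8)[(49) + (5) + (1) + (5) + (1) + (5) + (1) + (5)] = 72/8 = 9.
(Exp terms are combined using exp(i*s)*conj(exp(i*t)) = exp(i*(s-t)), and sums of them are collapsed using the identity that for every m > 1 the m distinct m-th roots of unity sum to 0, e.g. 1 + exp(2*I*pi/3) + exp(-2*I*pi/3) = 0.)
A character is irreducible iff <chi, chi> = 1, so this representation is reducible.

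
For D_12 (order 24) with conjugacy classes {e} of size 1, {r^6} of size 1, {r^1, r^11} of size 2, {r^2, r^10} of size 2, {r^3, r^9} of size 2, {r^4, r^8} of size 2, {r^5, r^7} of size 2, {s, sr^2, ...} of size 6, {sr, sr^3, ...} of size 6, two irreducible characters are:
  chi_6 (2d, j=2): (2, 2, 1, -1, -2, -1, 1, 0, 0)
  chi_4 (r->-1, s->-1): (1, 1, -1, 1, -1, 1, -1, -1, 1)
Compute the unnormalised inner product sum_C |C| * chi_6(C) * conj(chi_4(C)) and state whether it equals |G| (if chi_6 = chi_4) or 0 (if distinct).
Sum = 0; so <chi_6, chi_4> = 0 (distinct irreducibles are orthogonal).

Compute term by term over conjugacy classes (|C| * chi_6(C) * conj(chi_4(C))):
  1*(2)*conj(1) + 1*(2)*conj(1) + 2*(1)*conj(-1) + 2*(-1)*conj(1) + 2*(-2)*conj(-1) + 2*(-1)*conj(1) + 2*(1)*conj(-1) + 6*(0)*conj(-1) + 6*(0)*conj(1)
  = (2) + (2) + (-2) + (-2) + (4) + (-2) + (-2) + (0) + (0)
  = 0.
Dividing by |G| = 24 gives 0/24 = 0, matching the row-orthogonality relation <chi_6, chi_4> = [chi_6 = chi_4].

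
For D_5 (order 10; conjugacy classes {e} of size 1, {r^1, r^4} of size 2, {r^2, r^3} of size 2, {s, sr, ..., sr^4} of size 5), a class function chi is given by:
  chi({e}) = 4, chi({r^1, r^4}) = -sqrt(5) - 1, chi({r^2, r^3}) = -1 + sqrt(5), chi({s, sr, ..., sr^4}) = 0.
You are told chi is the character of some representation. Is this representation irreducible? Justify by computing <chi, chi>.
Not irreducible (reducible): <chi, chi> = 4 > 1.

Working: <chi, chi> = (1/|G|) sum_C |C| * |chi(C)|^2 = (1/10)[1*|4|^2 + 2*|-sqrt(5) - 1|^2 + 2*|-1 + sqrt(5)|^2 + 5*|0|^2]
  = (1/10)[(16) + (4*sqrt(5) + 12) + (12 - 4*sqrt(5)) + (0)] = 40/10 = 4.
A character is irreducible iff <chi, chi> = 1, so this representation is reducible.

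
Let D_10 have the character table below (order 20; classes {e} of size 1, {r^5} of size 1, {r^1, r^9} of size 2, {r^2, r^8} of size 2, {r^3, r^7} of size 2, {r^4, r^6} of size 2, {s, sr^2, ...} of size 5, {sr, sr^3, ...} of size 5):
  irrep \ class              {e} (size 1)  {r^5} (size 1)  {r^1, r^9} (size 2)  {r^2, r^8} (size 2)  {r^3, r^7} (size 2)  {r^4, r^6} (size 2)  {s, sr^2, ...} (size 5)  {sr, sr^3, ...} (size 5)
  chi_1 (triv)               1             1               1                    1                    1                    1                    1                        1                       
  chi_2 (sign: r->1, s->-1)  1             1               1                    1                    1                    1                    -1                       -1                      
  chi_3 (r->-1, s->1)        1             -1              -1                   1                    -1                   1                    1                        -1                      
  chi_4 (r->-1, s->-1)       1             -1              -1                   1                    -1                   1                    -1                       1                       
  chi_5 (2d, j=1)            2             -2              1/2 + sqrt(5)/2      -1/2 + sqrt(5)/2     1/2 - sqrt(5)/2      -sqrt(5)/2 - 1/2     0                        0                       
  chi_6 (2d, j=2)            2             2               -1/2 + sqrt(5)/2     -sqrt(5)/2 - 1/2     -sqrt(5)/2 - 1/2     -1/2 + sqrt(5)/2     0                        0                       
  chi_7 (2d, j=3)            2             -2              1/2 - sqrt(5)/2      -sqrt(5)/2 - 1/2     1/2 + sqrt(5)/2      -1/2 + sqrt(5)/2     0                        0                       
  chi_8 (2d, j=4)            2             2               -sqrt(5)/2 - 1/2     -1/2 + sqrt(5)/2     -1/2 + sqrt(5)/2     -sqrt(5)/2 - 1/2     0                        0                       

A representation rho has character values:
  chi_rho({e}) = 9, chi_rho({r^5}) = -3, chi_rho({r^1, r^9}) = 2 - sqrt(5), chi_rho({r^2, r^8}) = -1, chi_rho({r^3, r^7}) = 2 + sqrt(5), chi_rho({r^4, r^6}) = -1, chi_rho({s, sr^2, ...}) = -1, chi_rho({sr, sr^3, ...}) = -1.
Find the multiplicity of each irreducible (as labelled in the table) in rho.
Multiplicities: chi_1: 0, chi_2: 1, chi_3: 0, chi_4: 0, chi_5: 1, chi_6: 0, chi_7: 2, chi_8: 1.

Solution. Use <chi_rho, chi> = (1/|G|) sum_C |C| * chi_rho(C) * conj(chi(C)) with |G| = 20 for each irreducible chi in the table:
  <chi_rho, chi_1> = (1/20)[1*(9)*conj(1) + 1*(-3)*conj(1) + 2*(2 - sqrt(5))*conj(1) + 2*(-1)*conj(1) + 2*(2 + sqrt(5))*conj(1) + 2*(-1)*conj(1) + 5*(-1)*conj(1) + 5*(-1)*conj(1)]
      = (1/20)[(9) + (-3) + (4 - 2*sqrt(5)) + (-2) + (4 + 2*sqrt(5)) + (-2) + (-5) + (-5)] = 0/20 = 0
  <chi_rho, chi_2> = (1/20)[1*(9)*conj(1) + 1*(-3)*conj(1) + 2*(2 - sqrt(5))*conj(1) + 2*(-1)*conj(1) + 2*(2 + sqrt(5))*conj(1) + 2*(-1)*conj(1) + 5*(-1)*conj(-1) + 5*(-1)*conj(-1)]
      = (1/20)[(9) + (-3) + (4 - 2*sqrt(5)) + (-2) + (4 + 2*sqrt(5)) + (-2) + (5) + (5)] = 20/20 = 1
  <chi_rho, chi_3> = (1/20)[1*(9)*conj(1) + 1*(-3)*conj(-1) + 2*(2 - sqrt(5))*conj(-1) + 2*(-1)*conj(1) + 2*(2 + sqrt(5))*conj(-1) + 2*(-1)*conj(1) + 5*(-1)*conj(1) + 5*(-1)*conj(-1)]
      = (1/20)[(9) + (3) + (-4 + 2*sqrt(5)) + (-2) + (-2*sqrt(5) - 4) + (-2) + (-5) + (5)] = 0/20 = 0
  <chi_rho, chi_4> = (1/20)[1*(9)*conj(1) + 1*(-3)*conj(-1) + 2*(2 - sqrt(5))*conj(-1) + 2*(-1)*conj(1) + 2*(2 + sqrt(5))*conj(-1) + 2*(-1)*conj(1) + 5*(-1)*conj(-1) + 5*(-1)*conj(1)]
      = (1/20)[(9) + (3) + (-4 + 2*sqrt(5)) + (-2) + (-2*sqrt(5) - 4) + (-2) + (5) + (-5)] = 0/20 = 0
  <chi_rho, chi_5> = (1/20)[1*(9)*conj(2) + 1*(-3)*conj(-2) + 2*(2 - sqrt(5))*conj(1/2 + sqrt(5)/2) + 2*(-1)*conj(-1/2 + sqrt(5)/2) + 2*(2 + sqrt(5))*conj(1/2 - sqrt(5)/2) + 2*(-1)*conj(-sqrt(5)/2 - 1/2) + 5*(-1)*conj(0) + 5*(-1)*conj(0)]
      = (1/20)[(18) + (6) + (-3 + sqrt(5)) + (1 - sqrt(5)) + (-3 - sqrt(5)) + (1 + sqrt(5)) + (0) + (0)] = 20/20 = 1
  <chi_rho, chi_6> = (1/20)[1*(9)*conj(2) + 1*(-3)*conj(2) + 2*(2 - sqrt(5))*conj(-1/2 + sqrt(5)/2) + 2*(-1)*conj(-sqrt(5)/2 - 1/2) + 2*(2 + sqrt(5))*conj(-sqrt(5)/2 - 1/2) + 2*(-1)*conj(-1/2 + sqrt(5)/2) + 5*(-1)*conj(0) + 5*(-1)*conj(0)]
      = (1/20)[(18) + (-6) + (-7 + 3*sqrt(5)) + (1 + sqrt(5)) + (-7 - 3*sqrt(5)) + (1 - sqrt(5)) + (0) + (0)] = 0/20 = 0
  <chi_rho, chi_7> = (1/20)[1*(9)*conj(2) + 1*(-3)*conj(-2) + 2*(2 - sqrt(5))*conj(1/2 - sqrt(5)/2) + 2*(-1)*conj(-sqrt(5)/2 - 1/2) + 2*(2 + sqrt(5))*conj(1/2 + sqrt(5)/2) + 2*(-1)*conj(-1/2 + sqrt(5)/2) + 5*(-1)*conj(0) + 5*(-1)*conj(0)]
      = (1/20)[(18) + (6) + (7 - 3*sqrt(5)) + (1 + sqrt(5)) + (3*sqrt(5) + 7) + (1 - sqrt(5)) + (0) + (0)] = 40/20 = 2
  <chi_rho, chi_8> = (1/20)[1*(9)*conj(2) + 1*(-3)*conj(2) + 2*(2 - sqrt(5))*conj(-sqrt(5)/2 - 1/2) + 2*(-1)*conj(-1/2 + sqrt(5)/2) + 2*(2 + sqrt(5))*conj(-1/2 + sqrt(5)/2) + 2*(-1)*conj(-sqrt(5)/2 - 1/2) + 5*(-1)*conj(0) + 5*(-1)*conj(0)]
      = (1/20)[(18) + (-6) + (3 - sqrt(5)) + (1 - sqrt(5)) + (sqrt(5) + 3) + (1 + sqrt(5)) + (0) + (0)] = 20/20 = 1
Dimension check: dim(rho) = sum (mult * dim) = 0*1 + 1*1 + 0*1 + 0*1 + 1*2 + 0*2 + 2*2 + 1*2 = 9 = chi_rho(e) = 9.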